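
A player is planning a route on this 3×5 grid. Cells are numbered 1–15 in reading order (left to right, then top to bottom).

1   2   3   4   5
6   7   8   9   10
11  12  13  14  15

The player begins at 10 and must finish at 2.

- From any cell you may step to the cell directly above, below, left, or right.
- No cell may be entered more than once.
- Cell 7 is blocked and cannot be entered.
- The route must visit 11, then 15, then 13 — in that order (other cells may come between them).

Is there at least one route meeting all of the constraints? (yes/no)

no

Ignoring the required order, 3 revisit-free routes from 10 to 2 pass through all of 11, 15, and 13; the waypoint orders that occur are 15 → 13 → 11 (3) — never 11 → 15 → 13.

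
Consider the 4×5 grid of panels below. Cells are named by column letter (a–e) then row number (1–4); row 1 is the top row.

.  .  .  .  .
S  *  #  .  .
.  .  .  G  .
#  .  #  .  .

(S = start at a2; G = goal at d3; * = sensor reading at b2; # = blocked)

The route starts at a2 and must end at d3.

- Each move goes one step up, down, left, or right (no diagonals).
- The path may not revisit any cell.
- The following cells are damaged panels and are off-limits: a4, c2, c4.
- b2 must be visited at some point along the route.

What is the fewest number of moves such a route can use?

4

Any route passes through b2 somewhere between a2 and d3. Summing Manhattan distances along the two legs (a2 → b2 → d3) gives a lower bound of 1 + 3 = 4 moves.
A route of 4 moves achieves this: a2 → b2 → b3 → c3 → d3.
Since 4 matches the lower bound, it is optimal.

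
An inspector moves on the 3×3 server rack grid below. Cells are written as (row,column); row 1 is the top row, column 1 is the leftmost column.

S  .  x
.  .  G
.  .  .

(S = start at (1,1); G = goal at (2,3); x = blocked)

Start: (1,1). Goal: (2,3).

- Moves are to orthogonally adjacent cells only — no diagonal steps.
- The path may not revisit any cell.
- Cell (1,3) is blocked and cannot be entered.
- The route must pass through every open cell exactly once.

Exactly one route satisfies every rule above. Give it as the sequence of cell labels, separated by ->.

Need to visit all 8 open cells exactly once, starting at (1,1) and ending at (2,3).
Cell (3,3) has only two open neighbours ((2,3) and (3,2)), so the path must pass straight through it: one of those is the cell it's entered from and the other is where it exits.
Route from (1,1): right to (1,2), down to (2,2), left to (2,1), down to (3,1), 2× right (reaching (3,3)), up to (2,3) — 7 moves in all.
Check: all 8 open cells covered.

(1,1) -> (1,2) -> (2,2) -> (2,1) -> (3,1) -> (3,2) -> (3,3) -> (2,3)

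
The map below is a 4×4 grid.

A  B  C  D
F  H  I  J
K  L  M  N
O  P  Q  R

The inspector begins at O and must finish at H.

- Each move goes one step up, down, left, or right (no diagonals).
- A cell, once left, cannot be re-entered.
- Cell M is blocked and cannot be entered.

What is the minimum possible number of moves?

3

The Manhattan distance from O to H is |4−2| + |1−2| = 3, so at least 3 moves are needed.
A route of 3 moves achieves this: O → K → F → H.
Since 3 matches the lower bound, it is optimal.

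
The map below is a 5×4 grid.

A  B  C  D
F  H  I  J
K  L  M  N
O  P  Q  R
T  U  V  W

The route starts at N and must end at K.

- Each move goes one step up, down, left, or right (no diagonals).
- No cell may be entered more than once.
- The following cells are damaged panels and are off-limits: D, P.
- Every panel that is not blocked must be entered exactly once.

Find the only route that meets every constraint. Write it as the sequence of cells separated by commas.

N, J, I, C, B, A, F, H, L, M, Q, R, W, V, U, T, O, K

Need to visit all 18 open cells exactly once, starting at N and ending at K.
Cell C has only two open neighbours (I and B), so the path must pass straight through it: one of those is the cell it's entered from and the other is where it exits.
Route from N: up to J, left to I, up to C, 2× left (reaching A), down to F, right to H, down to L, right to M, down to Q, right to R, down to W, 3× left (reaching T), 2× up (reaching K) — 17 moves in all.
Check: all 18 open cells covered.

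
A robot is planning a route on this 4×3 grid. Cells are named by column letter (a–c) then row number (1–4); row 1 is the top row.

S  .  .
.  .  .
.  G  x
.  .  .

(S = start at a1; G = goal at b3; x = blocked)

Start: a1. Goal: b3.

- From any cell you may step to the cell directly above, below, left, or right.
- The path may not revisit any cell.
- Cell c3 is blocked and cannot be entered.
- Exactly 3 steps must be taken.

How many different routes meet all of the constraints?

3

Need simple routes of exactly 3 moves from a1 to b3 (Manhattan distance 3, so 0 moves are spent on a detour and 0 undoing it).
Enumerating: a1 a2 a3 b3 | a1 a2 b2 b3 | a1 b1 b2 b3.
That gives 3 routes.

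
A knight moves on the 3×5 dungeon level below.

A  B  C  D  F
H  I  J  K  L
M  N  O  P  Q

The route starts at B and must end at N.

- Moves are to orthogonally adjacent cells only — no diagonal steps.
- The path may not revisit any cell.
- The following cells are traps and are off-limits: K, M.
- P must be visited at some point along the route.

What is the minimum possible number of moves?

Any route passes through P somewhere between B and N. Summing Manhattan distances along the two legs (B → P → N) gives a lower bound of 4 + 2 = 6 moves.
The shortest route satisfying every rule uses 8 moves: B → C → D → F → L → Q → P → O → N.
The bound of 6 isn't tight here; checking systematically, no route of length 6 through 7 satisfies every constraint, so 8 is the minimum.

8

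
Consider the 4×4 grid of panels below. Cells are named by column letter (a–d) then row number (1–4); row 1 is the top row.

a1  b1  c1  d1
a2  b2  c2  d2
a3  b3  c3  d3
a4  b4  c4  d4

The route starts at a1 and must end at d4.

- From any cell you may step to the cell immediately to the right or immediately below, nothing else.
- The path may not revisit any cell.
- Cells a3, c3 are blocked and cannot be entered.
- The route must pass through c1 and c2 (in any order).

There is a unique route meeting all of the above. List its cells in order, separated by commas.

Moves only go right or down, so the column and row indices never decrease.
Route from a1: 2× right (reaching c1), down to c2, right to d2, 2× down (reaching d4) — 6 moves in all.
Check: all required cells visited.

a1, b1, c1, c2, d2, d3, d4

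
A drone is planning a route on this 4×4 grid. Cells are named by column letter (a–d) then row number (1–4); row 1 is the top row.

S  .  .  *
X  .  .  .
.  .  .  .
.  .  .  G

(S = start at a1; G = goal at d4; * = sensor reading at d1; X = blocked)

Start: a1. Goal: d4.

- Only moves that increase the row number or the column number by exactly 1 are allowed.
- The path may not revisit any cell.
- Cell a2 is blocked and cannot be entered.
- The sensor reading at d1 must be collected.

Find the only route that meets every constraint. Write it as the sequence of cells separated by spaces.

Moves only go right or down, so the column and row indices never decrease.
Route from a1: right 3 to d1, down 3 to d4 — 6 moves in all.
Check: all required cells visited.

a1 b1 c1 d1 d2 d3 d4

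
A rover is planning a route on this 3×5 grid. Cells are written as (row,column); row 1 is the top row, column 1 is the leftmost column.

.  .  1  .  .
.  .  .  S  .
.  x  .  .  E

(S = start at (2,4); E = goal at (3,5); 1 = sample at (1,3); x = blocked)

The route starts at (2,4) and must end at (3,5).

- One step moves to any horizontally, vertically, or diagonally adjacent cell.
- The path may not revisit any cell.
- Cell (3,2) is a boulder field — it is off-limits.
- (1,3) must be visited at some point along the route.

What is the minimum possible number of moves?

4

Any route passes through (1,3) somewhere between (2,4) and (3,5). Summing Chebyshev distances along the two legs ((2,4) → (1,3) → (3,5)) gives a lower bound of 1 + 2 = 3 moves.
The shortest route satisfying every rule uses 4 moves: (2,4) → (1,3) → (1,4) → (2,5) → (3,5).
The bound of 3 isn't tight here; checking systematically, no route of length 3 through 3 satisfies every constraint, so 4 is the minimum.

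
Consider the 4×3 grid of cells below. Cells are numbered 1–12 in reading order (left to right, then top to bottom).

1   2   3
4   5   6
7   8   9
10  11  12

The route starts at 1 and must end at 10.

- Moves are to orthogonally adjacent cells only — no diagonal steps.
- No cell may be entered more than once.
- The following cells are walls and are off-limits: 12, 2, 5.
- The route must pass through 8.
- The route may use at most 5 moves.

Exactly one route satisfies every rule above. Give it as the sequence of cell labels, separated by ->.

1 -> 4 -> 7 -> 8 -> 11 -> 10

The budget equals the shortest possible length, so every move has to be on a shortest route through the required cells.
Route from 1: down 2 to 7, right 1 to 8, down 1 to 11, left 1 to 10 — 5 moves in all.
Check: all required cells visited; 5 ≤ 5 moves.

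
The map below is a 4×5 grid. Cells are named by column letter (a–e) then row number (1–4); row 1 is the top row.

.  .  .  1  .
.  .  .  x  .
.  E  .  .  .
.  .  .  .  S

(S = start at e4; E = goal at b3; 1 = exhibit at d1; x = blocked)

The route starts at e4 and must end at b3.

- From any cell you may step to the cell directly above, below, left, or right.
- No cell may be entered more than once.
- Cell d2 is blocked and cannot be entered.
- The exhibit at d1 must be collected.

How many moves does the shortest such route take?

Any route passes through d1 somewhere between e4 and b3. Summing Manhattan distances along the two legs (e4 → d1 → b3) gives a lower bound of 4 + 4 = 8 moves.
A route of 8 moves achieves this: e4 → e3 → e2 → e1 → d1 → c1 → c2 → c3 → b3.
Since 8 matches the lower bound, it is optimal.

8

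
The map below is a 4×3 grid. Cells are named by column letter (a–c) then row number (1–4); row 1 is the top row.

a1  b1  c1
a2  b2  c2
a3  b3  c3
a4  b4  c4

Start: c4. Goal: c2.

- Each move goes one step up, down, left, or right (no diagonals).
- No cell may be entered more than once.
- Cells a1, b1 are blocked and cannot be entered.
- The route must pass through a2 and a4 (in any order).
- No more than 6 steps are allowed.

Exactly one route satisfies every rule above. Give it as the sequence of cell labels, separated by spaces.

The budget equals the shortest possible length, so every move has to be on a shortest route through the required cells.
Route from c4: left 2 to a4, up 2 to a2, right 2 to c2 — 6 moves in all.
Check: all required cells visited; 6 ≤ 6 moves.

c4 b4 a4 a3 a2 b2 c2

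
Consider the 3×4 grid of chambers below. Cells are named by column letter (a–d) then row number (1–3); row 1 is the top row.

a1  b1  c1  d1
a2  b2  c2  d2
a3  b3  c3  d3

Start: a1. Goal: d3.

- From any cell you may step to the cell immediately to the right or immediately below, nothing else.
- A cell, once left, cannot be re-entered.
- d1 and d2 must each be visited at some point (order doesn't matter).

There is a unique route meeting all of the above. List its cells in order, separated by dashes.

a1 - b1 - c1 - d1 - d2 - d3

Moves only go right or down, so the column and row indices never decrease.
Route from a1: 3× right (reaching d1), 2× down (reaching d3) — 5 moves in all.
Check: all required cells visited.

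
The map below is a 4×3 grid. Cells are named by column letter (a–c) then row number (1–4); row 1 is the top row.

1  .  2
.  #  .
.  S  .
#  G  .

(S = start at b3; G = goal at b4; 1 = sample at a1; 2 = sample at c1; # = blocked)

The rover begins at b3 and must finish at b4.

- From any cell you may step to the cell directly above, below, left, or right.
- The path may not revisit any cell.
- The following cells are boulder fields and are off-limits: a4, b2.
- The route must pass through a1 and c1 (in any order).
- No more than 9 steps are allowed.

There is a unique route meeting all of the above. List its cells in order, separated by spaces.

b3 a3 a2 a1 b1 c1 c2 c3 c4 b4

Any route must reach a1 and c1 and still end at b4 within 9 moves, so the order of the required stops is forced.
Route from b3: left to a3, 2× up (reaching a1), 2× right (reaching c1), 3× down (reaching c4), left to b4 — 9 moves in all.
Check: all required cells visited; 9 ≤ 9 moves.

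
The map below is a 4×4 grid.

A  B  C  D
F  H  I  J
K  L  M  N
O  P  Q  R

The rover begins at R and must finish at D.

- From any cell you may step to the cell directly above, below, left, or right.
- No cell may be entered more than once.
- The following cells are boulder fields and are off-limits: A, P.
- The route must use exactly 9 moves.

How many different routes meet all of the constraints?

Need simple routes of exactly 9 moves from R to D (Manhattan distance 3, so 3 moves are spent on a detour and 3 undoing it).
Branch systematically from the start, pruning whenever the remaining move budget drops below the Manhattan distance to D or differs from it in parity. Grouping the completions by first move — via N: 5; via Q: 5 — and summing: 5 + 5 = 10.
That gives 10 routes.

10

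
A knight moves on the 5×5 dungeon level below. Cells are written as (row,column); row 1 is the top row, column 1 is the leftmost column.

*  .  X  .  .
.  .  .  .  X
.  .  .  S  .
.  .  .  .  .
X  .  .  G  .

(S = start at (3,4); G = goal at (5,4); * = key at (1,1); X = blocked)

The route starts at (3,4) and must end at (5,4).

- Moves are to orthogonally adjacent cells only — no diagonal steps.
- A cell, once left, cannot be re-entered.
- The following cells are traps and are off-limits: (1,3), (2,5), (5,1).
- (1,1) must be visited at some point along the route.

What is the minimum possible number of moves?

Any route passes through (1,1) somewhere between (3,4) and (5,4). Summing Manhattan distances along the two legs ((3,4) → (1,1) → (5,4)) gives a lower bound of 5 + 7 = 12 moves.
A route of 12 moves achieves this: (3,4) → (2,4) → (2,3) → (2,2) → (1,2) → (1,1) → (2,1) → (3,1) → (4,1) → (4,2) → (5,2) → (5,3) → (5,4).
Since 12 matches the lower bound, it is optimal.

12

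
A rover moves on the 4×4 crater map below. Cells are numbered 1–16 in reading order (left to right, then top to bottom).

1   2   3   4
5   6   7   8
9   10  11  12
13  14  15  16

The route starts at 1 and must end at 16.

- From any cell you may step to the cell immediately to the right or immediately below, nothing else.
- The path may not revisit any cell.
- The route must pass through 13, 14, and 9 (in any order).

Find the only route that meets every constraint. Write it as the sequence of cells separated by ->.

1 -> 5 -> 9 -> 13 -> 14 -> 15 -> 16

Moves only go right or down, so the column and row indices never decrease.
Route from 1: down 3 to 13, right 3 to 16 — 6 moves in all.
Check: all required cells visited.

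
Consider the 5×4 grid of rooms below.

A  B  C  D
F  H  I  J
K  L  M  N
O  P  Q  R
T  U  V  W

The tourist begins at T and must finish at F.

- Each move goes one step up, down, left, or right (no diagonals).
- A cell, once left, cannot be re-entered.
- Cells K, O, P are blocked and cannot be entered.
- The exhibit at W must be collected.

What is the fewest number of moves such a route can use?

9

Any route passes through W somewhere between T and F. Summing Manhattan distances along the two legs (T → W → F) gives a lower bound of 3 + 6 = 9 moves.
A route of 9 moves achieves this: T → U → V → W → R → N → J → I → H → F.
Since 9 matches the lower bound, it is optimal.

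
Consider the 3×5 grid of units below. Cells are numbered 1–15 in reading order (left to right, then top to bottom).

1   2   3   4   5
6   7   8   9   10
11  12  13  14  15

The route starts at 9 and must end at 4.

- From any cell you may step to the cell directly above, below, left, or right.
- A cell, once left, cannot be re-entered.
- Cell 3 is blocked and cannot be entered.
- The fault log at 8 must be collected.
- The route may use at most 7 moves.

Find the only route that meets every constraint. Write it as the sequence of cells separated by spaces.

9 8 13 14 15 10 5 4

The budget equals the shortest possible length, so every move has to be on a shortest route through the required cells.
Route from 9: left to 8, down to 13, 2× right (reaching 15), 2× up (reaching 5), left to 4 — 7 moves in all.
Check: all required cells visited; 7 ≤ 7 moves.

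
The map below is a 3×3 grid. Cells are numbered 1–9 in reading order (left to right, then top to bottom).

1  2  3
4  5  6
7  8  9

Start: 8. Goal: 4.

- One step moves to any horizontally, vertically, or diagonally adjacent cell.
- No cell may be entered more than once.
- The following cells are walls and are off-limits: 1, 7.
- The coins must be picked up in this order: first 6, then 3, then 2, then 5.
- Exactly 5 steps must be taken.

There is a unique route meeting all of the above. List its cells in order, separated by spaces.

8 6 3 2 5 4

The waypoints must appear in the order 6, 3, 2, 5, with no cell reused.
Route from 8: up-right 1 to 6, up 1 to 3, left 1 to 2, down 1 to 5, left 1 to 4 — 5 moves in all.
Check: order respected (6 at step 1, 3 at step 2, 2 at step 3, 5 at step 4); 5 moves as required.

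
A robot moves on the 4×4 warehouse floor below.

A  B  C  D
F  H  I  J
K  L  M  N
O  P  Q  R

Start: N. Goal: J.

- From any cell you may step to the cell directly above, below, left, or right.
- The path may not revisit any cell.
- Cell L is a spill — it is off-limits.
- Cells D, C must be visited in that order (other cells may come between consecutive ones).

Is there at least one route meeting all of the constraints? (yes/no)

Ignoring the required order, 14 revisit-free routes from N to J pass through all of D and C; the waypoint orders that occur are C → D (14) — never D → C.

no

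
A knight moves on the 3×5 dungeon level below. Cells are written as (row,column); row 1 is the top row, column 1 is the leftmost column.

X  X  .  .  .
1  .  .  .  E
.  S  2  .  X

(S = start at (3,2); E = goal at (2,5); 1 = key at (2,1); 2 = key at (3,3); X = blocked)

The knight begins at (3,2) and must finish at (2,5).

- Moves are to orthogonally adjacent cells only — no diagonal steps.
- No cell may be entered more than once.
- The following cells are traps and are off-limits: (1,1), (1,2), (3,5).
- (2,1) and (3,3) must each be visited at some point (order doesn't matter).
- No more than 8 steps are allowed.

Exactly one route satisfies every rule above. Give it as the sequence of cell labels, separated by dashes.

(3,2) - (3,1) - (2,1) - (2,2) - (2,3) - (3,3) - (3,4) - (2,4) - (2,5)

Any route must reach (2,1) and (3,3) and still end at (2,5) within 8 moves, so the order of the required stops is forced.
Route from (3,2): left to (3,1), up to (2,1), 2× right (reaching (2,3)), down to (3,3), right to (3,4), up to (2,4), right to (2,5) — 8 moves in all.
Check: all required cells visited; 8 ≤ 8 moves.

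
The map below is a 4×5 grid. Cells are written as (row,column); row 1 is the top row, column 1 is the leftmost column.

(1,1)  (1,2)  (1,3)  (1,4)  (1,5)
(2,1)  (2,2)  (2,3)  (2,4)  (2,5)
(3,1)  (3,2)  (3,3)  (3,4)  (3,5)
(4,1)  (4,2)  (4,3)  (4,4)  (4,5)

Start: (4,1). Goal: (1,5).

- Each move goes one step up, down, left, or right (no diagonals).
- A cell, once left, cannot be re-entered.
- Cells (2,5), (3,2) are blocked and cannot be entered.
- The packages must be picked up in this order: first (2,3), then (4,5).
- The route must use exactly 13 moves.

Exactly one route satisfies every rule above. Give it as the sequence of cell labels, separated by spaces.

The waypoints must appear in the order (2,3), (4,5), with no cell reused.
Route from (4,1): up 2 to (2,1), right 2 to (2,3), down 2 to (4,3), right 2 to (4,5), up 1 to (3,5), left 1 to (3,4), up 2 to (1,4), right 1 to (1,5) — 13 moves in all.
Check: order respected ((2,3) at step 4, (4,5) at step 8); 13 moves as required.

(4,1) (3,1) (2,1) (2,2) (2,3) (3,3) (4,3) (4,4) (4,5) (3,5) (3,4) (2,4) (1,4) (1,5)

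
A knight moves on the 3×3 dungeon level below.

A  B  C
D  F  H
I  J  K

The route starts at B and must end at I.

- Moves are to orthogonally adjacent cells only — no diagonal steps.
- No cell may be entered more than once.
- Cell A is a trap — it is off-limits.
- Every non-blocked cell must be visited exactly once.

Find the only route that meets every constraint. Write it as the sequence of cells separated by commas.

B, C, H, K, J, F, D, I

Need to visit all 8 open cells exactly once, starting at B and ending at I.
Cell D has only two open neighbours (I and F), so the path must pass straight through it: one of those is the cell it's entered from and the other is where it exits.
Route from B: right 1 to C, down 2 to K, left 1 to J, up 1 to F, left 1 to D, down 1 to I — 7 moves in all.
Check: all 8 open cells covered.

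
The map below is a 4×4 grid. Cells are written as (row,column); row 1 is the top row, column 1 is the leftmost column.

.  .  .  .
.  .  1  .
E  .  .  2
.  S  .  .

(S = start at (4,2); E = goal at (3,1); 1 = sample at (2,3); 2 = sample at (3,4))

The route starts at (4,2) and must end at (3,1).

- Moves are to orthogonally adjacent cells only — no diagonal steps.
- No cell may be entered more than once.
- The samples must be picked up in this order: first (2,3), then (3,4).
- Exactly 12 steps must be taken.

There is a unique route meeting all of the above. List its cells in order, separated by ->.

(4,2) -> (3,2) -> (2,2) -> (2,3) -> (3,3) -> (3,4) -> (2,4) -> (1,4) -> (1,3) -> (1,2) -> (1,1) -> (2,1) -> (3,1)

The waypoints must appear in the order (2,3), (3,4), with no cell reused.
Route from (4,2): 2× up (reaching (2,2)), right to (2,3), down to (3,3), right to (3,4), 2× up (reaching (1,4)), 3× left (reaching (1,1)), 2× down (reaching (3,1)) — 12 moves in all.
Check: order respected (1 at step 3, 2 at step 5); 12 moves as required.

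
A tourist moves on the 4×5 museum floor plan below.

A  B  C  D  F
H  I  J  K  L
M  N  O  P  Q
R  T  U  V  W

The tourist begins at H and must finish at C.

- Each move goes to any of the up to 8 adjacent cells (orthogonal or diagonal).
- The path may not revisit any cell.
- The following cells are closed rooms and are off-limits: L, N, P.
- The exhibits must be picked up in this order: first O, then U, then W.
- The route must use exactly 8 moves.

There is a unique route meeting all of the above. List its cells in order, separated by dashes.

H - I - O - U - V - W - Q - K - C

The waypoints must appear in the order O, U, W, with no cell reused.
Route from H: right to I, down-right to O, down to U, 2× right (reaching W), up to Q, 2× up-left (reaching C) — 8 moves in all.
Check: order respected (O at step 2, U at step 3, W at step 5); 8 moves as required.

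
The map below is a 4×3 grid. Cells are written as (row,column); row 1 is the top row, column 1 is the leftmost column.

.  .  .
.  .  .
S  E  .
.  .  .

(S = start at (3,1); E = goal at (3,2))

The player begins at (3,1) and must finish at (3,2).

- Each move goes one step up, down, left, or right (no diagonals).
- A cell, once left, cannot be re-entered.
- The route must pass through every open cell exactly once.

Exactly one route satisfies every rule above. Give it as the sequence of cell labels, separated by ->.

Need to visit all 12 open cells exactly once, starting at (3,1) and ending at (3,2).
Cell (1,1) has only two open neighbours ((2,1) and (1,2)), so the path must pass straight through it: one of those is the cell it's entered from and the other is where it exits.
Route from (3,1): down 1 to (4,1), right 2 to (4,3), up 3 to (1,3), left 2 to (1,1), down 1 to (2,1), right 1 to (2,2), down 1 to (3,2) — 11 moves in all.
Check: all 12 open cells covered.

(3,1) -> (4,1) -> (4,2) -> (4,3) -> (3,3) -> (2,3) -> (1,3) -> (1,2) -> (1,1) -> (2,1) -> (2,2) -> (3,2)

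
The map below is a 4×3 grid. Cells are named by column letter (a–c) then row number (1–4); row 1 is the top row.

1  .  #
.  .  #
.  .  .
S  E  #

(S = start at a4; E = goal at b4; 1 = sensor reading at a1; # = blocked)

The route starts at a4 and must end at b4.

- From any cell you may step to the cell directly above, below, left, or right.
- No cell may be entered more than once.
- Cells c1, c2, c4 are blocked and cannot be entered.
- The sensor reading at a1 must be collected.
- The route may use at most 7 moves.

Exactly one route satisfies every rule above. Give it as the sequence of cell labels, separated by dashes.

The 7-move cap with required stops at a1 leaves no slack for detours.
Route from a4: up 3 to a1, right 1 to b1, down 3 to b4 — 7 moves in all.
Check: all required cells visited; 7 ≤ 7 moves.

a4 - a3 - a2 - a1 - b1 - b2 - b3 - b4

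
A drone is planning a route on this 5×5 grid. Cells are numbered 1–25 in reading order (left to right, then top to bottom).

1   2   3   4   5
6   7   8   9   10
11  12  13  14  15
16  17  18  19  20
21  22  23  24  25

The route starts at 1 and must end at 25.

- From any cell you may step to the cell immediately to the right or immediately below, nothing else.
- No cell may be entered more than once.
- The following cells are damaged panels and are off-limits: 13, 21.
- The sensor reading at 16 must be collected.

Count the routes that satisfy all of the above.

A right/down-only route from 1 to 25 makes exactly 4 down-moves and 4 right-moves in some order.
With no other constraints that would be C(8,4) = 70 routes.
Split at 16 and multiply the segment counts (each segment already excludes blocked cells): 1→16: 1; 16→25: 4; product = 4.
That gives 4 routes.

4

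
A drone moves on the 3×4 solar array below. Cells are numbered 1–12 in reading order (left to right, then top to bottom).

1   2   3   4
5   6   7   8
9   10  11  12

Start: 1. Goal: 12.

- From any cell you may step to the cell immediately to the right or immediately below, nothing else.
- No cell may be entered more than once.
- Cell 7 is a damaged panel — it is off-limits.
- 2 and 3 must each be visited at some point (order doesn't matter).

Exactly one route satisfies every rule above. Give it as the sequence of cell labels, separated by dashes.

1 - 2 - 3 - 4 - 8 - 12

Moves only go right or down, so the column and row indices never decrease.
Route from 1: right 3 to 4, down 2 to 12 — 5 moves in all.
Check: all required cells visited.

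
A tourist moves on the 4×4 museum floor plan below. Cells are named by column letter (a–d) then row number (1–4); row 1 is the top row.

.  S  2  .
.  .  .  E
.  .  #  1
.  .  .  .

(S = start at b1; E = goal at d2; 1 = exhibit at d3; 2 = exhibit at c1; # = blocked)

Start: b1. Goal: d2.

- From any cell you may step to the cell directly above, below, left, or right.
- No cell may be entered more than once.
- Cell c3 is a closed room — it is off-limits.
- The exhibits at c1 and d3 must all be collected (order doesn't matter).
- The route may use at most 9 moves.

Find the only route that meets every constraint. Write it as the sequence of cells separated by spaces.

The budget equals the shortest possible length, so every move has to be on a shortest route through the required cells.
Route from b1: right to c1, down to c2, left to b2, 2× down (reaching b4), 2× right (reaching d4), 2× up (reaching d2) — 9 moves in all.
Check: all required cells visited; 9 ≤ 9 moves.

b1 c1 c2 b2 b3 b4 c4 d4 d3 d2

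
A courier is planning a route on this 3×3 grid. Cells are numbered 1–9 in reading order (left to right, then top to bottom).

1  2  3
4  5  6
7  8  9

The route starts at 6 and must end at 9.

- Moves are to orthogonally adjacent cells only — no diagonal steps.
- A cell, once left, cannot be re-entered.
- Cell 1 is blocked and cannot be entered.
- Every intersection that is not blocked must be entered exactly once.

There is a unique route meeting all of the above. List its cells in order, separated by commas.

Need to visit all 8 open cells exactly once, starting at 6 and ending at 9.
Cell 2 has only two open neighbours (5 and 3), so the path must pass straight through it: one of those is the cell it's entered from and the other is where it exits.
Route from 6: up to 3, left to 2, down to 5, left to 4, down to 7, 2× right (reaching 9) — 7 moves in all.
Check: all 8 open cells covered.

6, 3, 2, 5, 4, 7, 8, 9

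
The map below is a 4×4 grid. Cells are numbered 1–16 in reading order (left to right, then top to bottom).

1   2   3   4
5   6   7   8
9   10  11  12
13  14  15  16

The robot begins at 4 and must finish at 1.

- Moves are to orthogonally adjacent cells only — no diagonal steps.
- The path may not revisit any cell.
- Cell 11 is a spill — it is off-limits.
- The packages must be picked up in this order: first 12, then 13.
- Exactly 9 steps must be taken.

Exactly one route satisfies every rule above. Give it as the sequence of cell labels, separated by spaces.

4 8 12 16 15 14 13 9 5 1

The waypoints must appear in the order 12, 13, with no cell reused.
Route from 4: down 3 to 16, left 3 to 13, up 3 to 1 — 9 moves in all.
Check: order respected (12 at step 2, 13 at step 6); 9 moves as required.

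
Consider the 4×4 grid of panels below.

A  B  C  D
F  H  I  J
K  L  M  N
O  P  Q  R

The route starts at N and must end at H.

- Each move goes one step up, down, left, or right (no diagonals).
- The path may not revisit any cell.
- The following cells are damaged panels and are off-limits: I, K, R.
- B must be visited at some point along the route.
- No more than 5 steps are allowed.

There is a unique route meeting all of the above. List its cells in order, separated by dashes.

N - J - D - C - B - H

The 5-move cap with required stops at B leaves no slack for detours.
Route from N: 2× up (reaching D), 2× left (reaching B), down to H — 5 moves in all.
Check: all required cells visited; 5 ≤ 5 moves.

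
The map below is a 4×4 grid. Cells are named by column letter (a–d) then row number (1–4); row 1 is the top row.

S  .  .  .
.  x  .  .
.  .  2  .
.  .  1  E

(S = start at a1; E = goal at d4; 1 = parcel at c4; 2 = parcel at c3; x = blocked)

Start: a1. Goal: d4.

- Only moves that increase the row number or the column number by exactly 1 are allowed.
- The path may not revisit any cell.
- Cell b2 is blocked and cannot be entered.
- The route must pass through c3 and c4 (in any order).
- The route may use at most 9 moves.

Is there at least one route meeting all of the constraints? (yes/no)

yes

One route that works: a1 → a2 → a3 → b3 → c3 → c4 → d4.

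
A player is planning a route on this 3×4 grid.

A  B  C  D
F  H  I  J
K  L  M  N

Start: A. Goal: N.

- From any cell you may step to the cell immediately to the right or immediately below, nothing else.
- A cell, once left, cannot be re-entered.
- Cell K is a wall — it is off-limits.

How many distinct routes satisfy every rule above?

A right/down-only route from A to N makes exactly 2 down-moves and 3 right-moves in some order.
With no other constraints that would be C(5,2) = 10 routes.
Subtract routes through each blocked cell (inclusion–exclusion for overlaps): − through K: 1 → 9.
That gives 9 routes.

9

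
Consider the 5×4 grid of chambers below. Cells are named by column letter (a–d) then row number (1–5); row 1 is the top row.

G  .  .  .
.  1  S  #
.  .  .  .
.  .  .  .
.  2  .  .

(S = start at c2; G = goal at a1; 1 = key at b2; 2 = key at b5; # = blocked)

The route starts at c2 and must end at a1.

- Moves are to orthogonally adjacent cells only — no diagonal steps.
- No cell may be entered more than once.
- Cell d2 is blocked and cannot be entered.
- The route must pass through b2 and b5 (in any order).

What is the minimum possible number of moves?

9

Any route passes through b2 and b5 in some order between c2 and a1. Summing Manhattan distances along each leg and taking the cheapest ordering (c2 → b2 → b5 → a1) gives a lower bound of 1 + 3 + 5 = 9 moves.
A route of 9 moves achieves this: c2 → c3 → c4 → c5 → b5 → b4 → b3 → b2 → b1 → a1.
Since 9 matches the lower bound, it is optimal.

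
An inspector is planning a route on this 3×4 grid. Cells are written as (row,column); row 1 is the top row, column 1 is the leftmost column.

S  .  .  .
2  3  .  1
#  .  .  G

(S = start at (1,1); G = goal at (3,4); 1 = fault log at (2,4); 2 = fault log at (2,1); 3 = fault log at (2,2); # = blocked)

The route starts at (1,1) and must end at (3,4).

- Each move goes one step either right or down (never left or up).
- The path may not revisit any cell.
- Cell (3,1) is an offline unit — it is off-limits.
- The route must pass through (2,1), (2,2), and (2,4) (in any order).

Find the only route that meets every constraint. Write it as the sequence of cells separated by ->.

(1,1) -> (2,1) -> (2,2) -> (2,3) -> (2,4) -> (3,4)

Moves only go right or down, so the column and row indices never decrease.
Route from (1,1): down to (2,1), 3× right (reaching (2,4)), down to (3,4) — 5 moves in all.
Check: all required cells visited.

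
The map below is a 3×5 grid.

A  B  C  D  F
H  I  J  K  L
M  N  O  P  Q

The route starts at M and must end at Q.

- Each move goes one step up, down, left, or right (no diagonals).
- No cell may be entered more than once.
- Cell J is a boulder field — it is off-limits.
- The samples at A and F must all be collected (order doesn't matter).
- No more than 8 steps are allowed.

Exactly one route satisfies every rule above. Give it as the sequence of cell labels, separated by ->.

Any route must reach A and F and still end at Q within 8 moves, so the order of the required stops is forced.
Route from M: 2× up (reaching A), 4× right (reaching F), 2× down (reaching Q) — 8 moves in all.
Check: all required cells visited; 8 ≤ 8 moves.

M -> H -> A -> B -> C -> D -> F -> L -> Q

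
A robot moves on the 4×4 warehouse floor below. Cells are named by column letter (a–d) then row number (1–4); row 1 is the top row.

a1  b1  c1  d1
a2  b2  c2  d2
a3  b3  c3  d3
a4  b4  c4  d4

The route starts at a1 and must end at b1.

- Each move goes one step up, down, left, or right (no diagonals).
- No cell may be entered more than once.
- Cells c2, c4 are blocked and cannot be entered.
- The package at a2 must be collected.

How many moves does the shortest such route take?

3

Any route passes through a2 somewhere between a1 and b1. Summing Manhattan distances along the two legs (a1 → a2 → b1) gives a lower bound of 1 + 2 = 3 moves.
A route of 3 moves achieves this: a1 → a2 → b2 → b1.
Since 3 matches the lower bound, it is optimal.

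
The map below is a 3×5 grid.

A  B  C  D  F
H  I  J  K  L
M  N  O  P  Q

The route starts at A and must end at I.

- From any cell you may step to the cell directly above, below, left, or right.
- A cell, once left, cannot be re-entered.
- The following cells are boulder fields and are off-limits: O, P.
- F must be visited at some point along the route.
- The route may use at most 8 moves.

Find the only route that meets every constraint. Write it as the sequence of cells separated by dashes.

A - B - C - D - F - L - K - J - I

Any route must reach F and still end at I within 8 moves, so the order of the required stops is forced.
Route from A: right 4 to F, down 1 to L, left 3 to I — 8 moves in all.
Check: all required cells visited; 8 ≤ 8 moves.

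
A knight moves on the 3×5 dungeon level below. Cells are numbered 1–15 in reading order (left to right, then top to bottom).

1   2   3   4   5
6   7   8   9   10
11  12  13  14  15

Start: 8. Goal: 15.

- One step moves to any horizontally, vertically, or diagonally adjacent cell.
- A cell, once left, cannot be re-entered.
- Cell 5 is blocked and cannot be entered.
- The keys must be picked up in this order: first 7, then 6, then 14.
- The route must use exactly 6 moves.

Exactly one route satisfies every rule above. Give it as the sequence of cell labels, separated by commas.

8, 7, 6, 12, 13, 14, 15

The waypoints must appear in the order 7, 6, 14, with no cell reused.
Route from 8: 2× left (reaching 6), down-right to 12, 3× right (reaching 15) — 6 moves in all.
Check: order respected (7 at step 1, 6 at step 2, 14 at step 5); 6 moves as required.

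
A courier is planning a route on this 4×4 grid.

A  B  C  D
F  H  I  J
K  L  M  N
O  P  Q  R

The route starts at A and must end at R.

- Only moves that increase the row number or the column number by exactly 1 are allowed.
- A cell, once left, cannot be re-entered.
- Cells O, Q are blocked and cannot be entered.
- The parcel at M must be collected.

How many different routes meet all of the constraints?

6

A right/down-only route from A to R makes exactly 3 down-moves and 3 right-moves in some order.
With no other constraints that would be C(6,3) = 20 routes.
Split at M and multiply the segment counts (each segment already excludes blocked cells): A→M: 6; M→R: 1; product = 6.
That gives 6 routes.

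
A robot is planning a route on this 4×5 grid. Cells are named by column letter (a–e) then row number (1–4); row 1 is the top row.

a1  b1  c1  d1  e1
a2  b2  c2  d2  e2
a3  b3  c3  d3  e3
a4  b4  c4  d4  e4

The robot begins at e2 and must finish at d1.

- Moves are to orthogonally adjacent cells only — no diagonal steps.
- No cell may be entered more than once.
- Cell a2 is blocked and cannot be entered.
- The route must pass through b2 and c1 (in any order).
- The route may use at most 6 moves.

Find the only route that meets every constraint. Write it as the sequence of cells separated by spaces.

The 6-move cap with required stops at b2, c1 leaves no slack for detours.
Route from e2: left 3 to b2, up 1 to b1, right 2 to d1 — 6 moves in all.
Check: all required cells visited; 6 ≤ 6 moves.

e2 d2 c2 b2 b1 c1 d1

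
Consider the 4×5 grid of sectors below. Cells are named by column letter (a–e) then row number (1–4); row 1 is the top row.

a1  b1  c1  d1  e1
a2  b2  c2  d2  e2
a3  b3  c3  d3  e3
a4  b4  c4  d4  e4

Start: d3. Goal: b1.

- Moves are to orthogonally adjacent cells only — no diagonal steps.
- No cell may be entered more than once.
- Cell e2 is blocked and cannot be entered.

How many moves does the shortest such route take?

4

The Manhattan distance from d3 to b1 is |3−1| + |4−2| = 4, so at least 4 moves are needed.
A route of 4 moves achieves this: d3 → d2 → d1 → c1 → b1.
Since 4 matches the lower bound, it is optimal.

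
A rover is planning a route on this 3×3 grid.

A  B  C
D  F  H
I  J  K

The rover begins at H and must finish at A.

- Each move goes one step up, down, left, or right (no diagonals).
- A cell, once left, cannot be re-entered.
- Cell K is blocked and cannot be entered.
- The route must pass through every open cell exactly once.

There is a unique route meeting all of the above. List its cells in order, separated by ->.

H -> C -> B -> F -> J -> I -> D -> A

Need to visit all 8 open cells exactly once, starting at H and ending at A.
Cell C has only two open neighbours (H and B), so the path must pass straight through it: one of those is the cell it's entered from and the other is where it exits.
Route from H: up to C, left to B, 2× down (reaching J), left to I, 2× up (reaching A) — 7 moves in all.
Check: all 8 open cells covered.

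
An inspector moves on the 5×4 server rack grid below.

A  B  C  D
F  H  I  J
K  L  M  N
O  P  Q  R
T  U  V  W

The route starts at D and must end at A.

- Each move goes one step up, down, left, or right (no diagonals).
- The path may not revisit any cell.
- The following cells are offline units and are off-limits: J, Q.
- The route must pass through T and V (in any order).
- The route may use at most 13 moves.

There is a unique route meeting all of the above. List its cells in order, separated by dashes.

D - C - I - M - N - R - W - V - U - T - O - K - F - A

The budget equals the shortest possible length, so every move has to be on a shortest route through the required cells.
Route from D: left to C, 2× down (reaching M), right to N, 2× down (reaching W), 3× left (reaching T), 4× up (reaching A) — 13 moves in all.
Check: all required cells visited; 13 ≤ 13 moves.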